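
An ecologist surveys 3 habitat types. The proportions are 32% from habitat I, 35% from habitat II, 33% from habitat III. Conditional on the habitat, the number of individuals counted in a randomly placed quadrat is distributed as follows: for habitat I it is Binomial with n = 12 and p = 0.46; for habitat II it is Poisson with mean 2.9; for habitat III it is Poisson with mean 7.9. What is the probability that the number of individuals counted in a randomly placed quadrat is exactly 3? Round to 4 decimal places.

Conditional on each habitat, P(X = 3): I: 0.0836065; II: 0.22366; III: 0.0304652.
By total probability, P(X = 3) = 0.32·0.0836065 + 0.35·0.22366 + 0.33·0.0304652 = 0.115089.

0.1151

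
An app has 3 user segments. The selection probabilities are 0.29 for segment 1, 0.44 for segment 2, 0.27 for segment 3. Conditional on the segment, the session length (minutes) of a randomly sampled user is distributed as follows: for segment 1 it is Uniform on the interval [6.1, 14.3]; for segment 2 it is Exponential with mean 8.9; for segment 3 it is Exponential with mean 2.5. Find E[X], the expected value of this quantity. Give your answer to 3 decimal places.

7.549

Component means — 1: 10.2; 2: 8.9; 3: 2.5.
E[X] = 0.29·10.2 + 0.44·8.9 + 0.27·2.5 = 7.549.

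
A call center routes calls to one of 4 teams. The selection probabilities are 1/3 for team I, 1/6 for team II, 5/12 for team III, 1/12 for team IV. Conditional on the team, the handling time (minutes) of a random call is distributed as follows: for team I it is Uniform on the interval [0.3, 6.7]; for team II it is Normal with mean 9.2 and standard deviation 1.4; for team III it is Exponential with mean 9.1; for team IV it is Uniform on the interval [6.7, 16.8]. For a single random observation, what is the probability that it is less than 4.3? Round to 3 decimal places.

Conditional on each team, P(X < 4.3): I: 0.625; II: 0.000232629; III: 0.376575; IV: 0.
By total probability, P(X < 4.3) = 0.333333·0.625 + 0.166667·0.000232629 + 0.416667·0.376575 + 0.0833333·0 = 0.365279.

0.365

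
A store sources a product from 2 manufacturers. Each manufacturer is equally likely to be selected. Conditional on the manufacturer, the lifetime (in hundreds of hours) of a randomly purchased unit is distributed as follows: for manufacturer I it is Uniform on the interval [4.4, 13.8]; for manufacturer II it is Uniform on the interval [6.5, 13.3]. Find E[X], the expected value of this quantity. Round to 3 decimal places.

Component means — I: 9.1; II: 9.9.
E[X] = 0.5·9.1 + 0.5·9.9 = 9.5.

9.500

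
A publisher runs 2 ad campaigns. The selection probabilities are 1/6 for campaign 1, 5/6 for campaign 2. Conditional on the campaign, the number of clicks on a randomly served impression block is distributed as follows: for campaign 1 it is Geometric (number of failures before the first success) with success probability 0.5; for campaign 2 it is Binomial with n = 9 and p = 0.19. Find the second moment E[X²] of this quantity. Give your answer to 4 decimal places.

4.0910

For each component E[X²] = Var + (mean)², giving 1: 3; 2: 4.3092.
Overall E[X²] = 0.166667·3 + 0.833333·4.3092 = 4.091.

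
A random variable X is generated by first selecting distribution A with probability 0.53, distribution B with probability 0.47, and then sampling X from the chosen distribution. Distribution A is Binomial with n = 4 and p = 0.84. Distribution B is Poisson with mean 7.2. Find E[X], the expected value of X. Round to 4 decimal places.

5.1648

Component means — A: 3.36; B: 7.2.
E[X] = 0.53·3.36 + 0.47·7.2 = 5.1648.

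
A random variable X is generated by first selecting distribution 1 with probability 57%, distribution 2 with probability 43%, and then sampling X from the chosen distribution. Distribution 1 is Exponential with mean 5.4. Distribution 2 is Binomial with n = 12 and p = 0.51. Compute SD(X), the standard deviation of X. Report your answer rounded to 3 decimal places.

Per component, 1: μ=5.4, E[X²]=58.32; 2: μ=6.12, E[X²]=40.4532.
E[X] = 0.57·5.4 + 0.43·6.12 = 5.7096.
E[X²] = 0.57·58.32 + 0.43·40.4532 = 50.6373.
Var(X) = E[X²] − (E[X])² = 50.6373 − 32.5995 = 18.0377.
SD(X) = √18.0377 = 4.24709.

4.247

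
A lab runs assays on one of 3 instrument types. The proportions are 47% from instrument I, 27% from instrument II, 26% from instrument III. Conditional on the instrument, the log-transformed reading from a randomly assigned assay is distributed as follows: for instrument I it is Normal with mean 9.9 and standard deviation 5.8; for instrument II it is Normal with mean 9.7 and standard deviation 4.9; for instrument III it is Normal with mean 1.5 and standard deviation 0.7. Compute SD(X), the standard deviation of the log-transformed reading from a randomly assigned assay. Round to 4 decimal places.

Per component, I: μ=9.9, E[X²]=131.65; II: μ=9.7, E[X²]=118.1; III: μ=1.5, E[X²]=2.74.
E[X] = 0.47·9.9 + 0.27·9.7 + 0.26·1.5 = 7.662.
E[X²] = 0.47·131.65 + 0.27·118.1 + 0.26·2.74 = 94.4749.
Var(X) = E[X²] − (E[X])² = 94.4749 − 58.7062 = 35.7687.
SD(X) = √35.7687 = 5.98069.

5.9807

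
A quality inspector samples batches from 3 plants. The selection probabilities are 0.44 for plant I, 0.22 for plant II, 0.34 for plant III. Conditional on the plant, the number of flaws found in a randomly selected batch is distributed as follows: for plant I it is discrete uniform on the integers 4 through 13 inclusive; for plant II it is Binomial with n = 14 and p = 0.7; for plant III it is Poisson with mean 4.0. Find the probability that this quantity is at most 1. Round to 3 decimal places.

Conditional on each plant, P(X ≤ 1): I: 0; II: 1.61027e-06; III: 0.0915782.
By total probability, P(X ≤ 1) = 0.44·0 + 0.22·1.61027e-06 + 0.34·0.0915782 = 0.0311369.

0.031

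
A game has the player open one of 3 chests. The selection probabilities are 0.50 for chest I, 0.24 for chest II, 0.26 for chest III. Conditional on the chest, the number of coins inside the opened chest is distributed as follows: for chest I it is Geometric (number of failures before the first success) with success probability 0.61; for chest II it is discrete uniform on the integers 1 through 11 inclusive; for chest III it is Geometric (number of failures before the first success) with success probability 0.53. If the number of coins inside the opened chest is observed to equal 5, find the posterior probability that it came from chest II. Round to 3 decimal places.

0.787

Likelihoods P(X=5 | ·): I: 0.00550368; II: 0.0909091; III: 0.0121553.
Posterior ∝ prior × likelihood. Numerator for II: 0.24·0.0909091 = 0.0218182.
Normalizing constant: 0.5·0.00550368 + 0.24·0.0909091 + 0.26·0.0121553 = 0.0277304.
P(II | observation) = 0.0218182 / 0.0277304 = 0.786797.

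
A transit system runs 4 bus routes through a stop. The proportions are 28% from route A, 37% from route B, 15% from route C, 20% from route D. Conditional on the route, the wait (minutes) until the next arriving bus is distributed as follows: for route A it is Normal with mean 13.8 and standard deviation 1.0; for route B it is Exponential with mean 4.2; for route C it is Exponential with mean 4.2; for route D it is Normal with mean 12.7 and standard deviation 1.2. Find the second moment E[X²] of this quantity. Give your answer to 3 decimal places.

104.495

For each component E[X²] = Var + (mean)², giving A: 191.44; B: 35.28; C: 35.28; D: 162.73.
Overall E[X²] = 0.28·191.44 + 0.37·35.28 + 0.15·35.28 + 0.2·162.73 = 104.495.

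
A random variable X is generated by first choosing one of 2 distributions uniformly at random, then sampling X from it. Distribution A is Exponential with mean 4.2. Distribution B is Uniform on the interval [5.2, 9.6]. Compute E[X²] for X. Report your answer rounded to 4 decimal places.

For each component E[X²] = Var + (mean)², giving A: 35.28; B: 56.3733.
Overall E[X²] = 0.5·35.28 + 0.5·56.3733 = 45.8267.

45.8267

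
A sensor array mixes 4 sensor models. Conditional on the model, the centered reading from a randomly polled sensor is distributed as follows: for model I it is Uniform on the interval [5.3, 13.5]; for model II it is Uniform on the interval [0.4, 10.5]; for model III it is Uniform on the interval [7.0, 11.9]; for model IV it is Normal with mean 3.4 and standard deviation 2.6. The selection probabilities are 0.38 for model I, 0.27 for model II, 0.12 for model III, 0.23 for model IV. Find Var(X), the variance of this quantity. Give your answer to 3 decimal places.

12.756

Per component, I: μ=9.4, E[X²]=93.9633; II: μ=5.45, E[X²]=38.2033; III: μ=9.45, E[X²]=91.3033; IV: μ=3.4, E[X²]=18.32.
E[X] = 0.38·9.4 + 0.27·5.45 + 0.12·9.45 + 0.23·3.4 = 6.9595.
E[X²] = 0.38·93.9633 + 0.27·38.2033 + 0.12·91.3033 + 0.23·18.32 = 61.191.
Var(X) = E[X²] − (E[X])² = 61.191 − 48.4346 = 12.7563.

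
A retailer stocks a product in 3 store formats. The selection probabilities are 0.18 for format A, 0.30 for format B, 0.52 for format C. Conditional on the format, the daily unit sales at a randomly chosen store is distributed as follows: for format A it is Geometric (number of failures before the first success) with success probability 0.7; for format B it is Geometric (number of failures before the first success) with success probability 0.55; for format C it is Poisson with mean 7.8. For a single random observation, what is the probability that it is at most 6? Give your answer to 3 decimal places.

0.655

Conditional on each format, P(X ≤ 6): A: 0.999781; B: 0.996263; C: 0.338407.
By total probability, P(X ≤ 6) = 0.18·0.999781 + 0.3·0.996263 + 0.52·0.338407 = 0.654811.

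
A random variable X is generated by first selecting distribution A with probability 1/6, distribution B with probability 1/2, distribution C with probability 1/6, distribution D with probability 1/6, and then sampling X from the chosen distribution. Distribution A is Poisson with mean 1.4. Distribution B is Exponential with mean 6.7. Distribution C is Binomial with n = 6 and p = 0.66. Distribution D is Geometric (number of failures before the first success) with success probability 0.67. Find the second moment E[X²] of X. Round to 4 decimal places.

48.4510

For each component E[X²] = Var + (mean)², giving A: 3.36; B: 89.78; C: 17.028; D: 0.977723.
Overall E[X²] = 0.166667·3.36 + 0.5·89.78 + 0.166667·17.028 + 0.166667·0.977723 = 48.451.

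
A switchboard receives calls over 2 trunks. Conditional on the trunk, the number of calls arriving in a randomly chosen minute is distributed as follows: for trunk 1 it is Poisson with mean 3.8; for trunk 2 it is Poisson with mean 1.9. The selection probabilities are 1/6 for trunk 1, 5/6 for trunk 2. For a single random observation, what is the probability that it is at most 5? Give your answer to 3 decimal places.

0.958

Conditional on each trunk, P(X ≤ 5): 1: 0.815556; 2: 0.986781.
By total probability, P(X ≤ 5) = 0.166667·0.815556 + 0.833333·0.986781 = 0.958243.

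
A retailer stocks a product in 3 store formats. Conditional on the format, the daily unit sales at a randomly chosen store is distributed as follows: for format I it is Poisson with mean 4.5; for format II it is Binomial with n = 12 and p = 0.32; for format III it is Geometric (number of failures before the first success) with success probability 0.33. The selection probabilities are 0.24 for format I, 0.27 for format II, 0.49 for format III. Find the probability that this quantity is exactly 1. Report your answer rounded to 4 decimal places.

0.1352

Conditional on each format, P(X = 1): I: 0.0499905; II: 0.0551988; III: 0.2211.
By total probability, P(X = 1) = 0.24·0.0499905 + 0.27·0.0551988 + 0.49·0.2211 = 0.13524.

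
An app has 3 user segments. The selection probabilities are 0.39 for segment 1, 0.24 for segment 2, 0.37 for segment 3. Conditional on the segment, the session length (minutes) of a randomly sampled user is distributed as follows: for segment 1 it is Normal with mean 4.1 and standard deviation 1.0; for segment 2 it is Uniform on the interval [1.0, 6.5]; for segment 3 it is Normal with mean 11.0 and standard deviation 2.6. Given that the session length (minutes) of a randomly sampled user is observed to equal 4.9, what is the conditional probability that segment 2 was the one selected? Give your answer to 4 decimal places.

Likelihoods f(4.9 | ·): 1: 0.289692; 2: 0.181818; 3: 0.00978731.
Posterior ∝ prior × likelihood. Numerator for 2: 0.24·0.181818 = 0.0436364.
Normalizing constant: 0.39·0.289692 + 0.24·0.181818 + 0.37·0.00978731 = 0.160237.
P(2 | observation) = 0.0436364 / 0.160237 = 0.272323.

0.2723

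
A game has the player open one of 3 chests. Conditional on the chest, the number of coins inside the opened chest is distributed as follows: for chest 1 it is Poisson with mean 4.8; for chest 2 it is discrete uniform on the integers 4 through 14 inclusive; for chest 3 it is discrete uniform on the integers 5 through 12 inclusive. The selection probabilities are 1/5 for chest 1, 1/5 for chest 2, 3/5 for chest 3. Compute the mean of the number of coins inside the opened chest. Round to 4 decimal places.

7.8600

Component means — 1: 4.8; 2: 9; 3: 8.5.
E[X] = 0.2·4.8 + 0.2·9 + 0.6·8.5 = 7.86.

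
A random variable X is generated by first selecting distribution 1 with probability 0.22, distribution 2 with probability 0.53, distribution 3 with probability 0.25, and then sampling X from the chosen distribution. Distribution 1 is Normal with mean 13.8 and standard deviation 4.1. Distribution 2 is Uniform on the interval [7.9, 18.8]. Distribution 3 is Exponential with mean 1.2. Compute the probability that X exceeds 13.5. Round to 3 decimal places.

0.374

Conditional on each component, P(X > 13.5): 1: 0.529165; 2: 0.486239; 3: 1.30073e-05.
By total probability, P(X > 13.5) = 0.22·0.529165 + 0.53·0.486239 + 0.25·1.30073e-05 = 0.374126.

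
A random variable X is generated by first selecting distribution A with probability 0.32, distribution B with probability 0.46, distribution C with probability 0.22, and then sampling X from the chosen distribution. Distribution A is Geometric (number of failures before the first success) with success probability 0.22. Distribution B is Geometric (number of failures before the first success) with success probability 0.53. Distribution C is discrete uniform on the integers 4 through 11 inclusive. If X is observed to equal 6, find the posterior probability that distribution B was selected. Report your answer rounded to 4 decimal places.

Likelihoods P(X=6 | ·): A: 0.0495439; B: 0.00571298; C: 0.125.
Posterior ∝ prior × likelihood. Numerator for B: 0.46·0.00571298 = 0.00262797.
Normalizing constant: 0.32·0.0495439 + 0.46·0.00571298 + 0.22·0.125 = 0.045982.
P(B | observation) = 0.00262797 / 0.045982 = 0.0571522.

0.0572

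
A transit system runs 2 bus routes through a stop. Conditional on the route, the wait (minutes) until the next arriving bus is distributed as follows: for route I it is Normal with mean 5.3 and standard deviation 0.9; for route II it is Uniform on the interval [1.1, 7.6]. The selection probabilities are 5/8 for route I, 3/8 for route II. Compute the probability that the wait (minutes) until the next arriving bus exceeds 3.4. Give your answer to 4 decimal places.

Conditional on each route, P(X > 3.4): I: 0.982619; II: 0.646154.
By total probability, P(X > 3.4) = 0.625·0.982619 + 0.375·0.646154 = 0.856444.

0.8564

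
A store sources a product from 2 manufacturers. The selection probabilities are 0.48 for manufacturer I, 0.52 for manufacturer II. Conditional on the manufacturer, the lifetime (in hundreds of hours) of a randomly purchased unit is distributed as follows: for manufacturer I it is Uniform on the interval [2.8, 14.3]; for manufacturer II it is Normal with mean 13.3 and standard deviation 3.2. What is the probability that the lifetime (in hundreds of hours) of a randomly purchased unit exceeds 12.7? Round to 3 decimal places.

Conditional on each manufacturer, P(X > 12.7): I: 0.13913; II: 0.574366.
By total probability, P(X > 12.7) = 0.48·0.13913 + 0.52·0.574366 = 0.365453.

0.365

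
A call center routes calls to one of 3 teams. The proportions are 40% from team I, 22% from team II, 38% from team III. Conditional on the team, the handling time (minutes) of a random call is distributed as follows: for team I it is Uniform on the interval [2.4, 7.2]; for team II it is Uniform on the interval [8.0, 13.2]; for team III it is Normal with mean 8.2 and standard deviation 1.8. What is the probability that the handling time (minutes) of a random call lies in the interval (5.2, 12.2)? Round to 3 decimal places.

0.701

Conditional on each team, P(5.2 < X < 12.2): I: 0.416667; II: 0.807692; III: 0.939076.
By total probability, P(5.2 < X < 12.2) = 0.4·0.416667 + 0.22·0.807692 + 0.38·0.939076 = 0.701208.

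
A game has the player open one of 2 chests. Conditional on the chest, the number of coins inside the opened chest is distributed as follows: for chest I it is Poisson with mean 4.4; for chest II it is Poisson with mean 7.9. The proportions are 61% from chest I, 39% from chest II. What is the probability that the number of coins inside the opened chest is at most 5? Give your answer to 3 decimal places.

0.517

Conditional on each chest, P(X ≤ 5): I: 0.719912; II: 0.200569.
By total probability, P(X ≤ 5) = 0.61·0.719912 + 0.39·0.200569 = 0.517368.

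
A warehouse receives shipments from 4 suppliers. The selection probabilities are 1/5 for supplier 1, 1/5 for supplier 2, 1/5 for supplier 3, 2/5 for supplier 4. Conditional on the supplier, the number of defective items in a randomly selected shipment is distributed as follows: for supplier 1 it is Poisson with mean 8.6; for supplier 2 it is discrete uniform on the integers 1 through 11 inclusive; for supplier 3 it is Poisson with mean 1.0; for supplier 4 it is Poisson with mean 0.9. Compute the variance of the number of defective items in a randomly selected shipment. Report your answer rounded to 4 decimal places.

14.6856

Per component, 1: μ=8.6, E[X²]=82.56; 2: μ=6, E[X²]=46; 3: μ=1, E[X²]=2; 4: μ=0.9, E[X²]=1.71.
E[X] = 0.2·8.6 + 0.2·6 + 0.2·1 + 0.4·0.9 = 3.48.
E[X²] = 0.2·82.56 + 0.2·46 + 0.2·2 + 0.4·1.71 = 26.796.
Var(X) = E[X²] − (E[X])² = 26.796 − 12.1104 = 14.6856.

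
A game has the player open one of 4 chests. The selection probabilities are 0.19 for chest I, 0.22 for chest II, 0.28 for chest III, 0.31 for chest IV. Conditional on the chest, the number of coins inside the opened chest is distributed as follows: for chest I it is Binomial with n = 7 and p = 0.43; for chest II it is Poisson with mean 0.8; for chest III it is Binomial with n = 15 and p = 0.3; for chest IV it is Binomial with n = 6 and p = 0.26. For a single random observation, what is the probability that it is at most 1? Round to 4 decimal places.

Conditional on each chest, P(X ≤ 1): I: 0.122781; II: 0.808792; III: 0.0352676; IV: 0.510372.
By total probability, P(X ≤ 1) = 0.19·0.122781 + 0.22·0.808792 + 0.28·0.0352676 + 0.31·0.510372 = 0.369353.

0.3694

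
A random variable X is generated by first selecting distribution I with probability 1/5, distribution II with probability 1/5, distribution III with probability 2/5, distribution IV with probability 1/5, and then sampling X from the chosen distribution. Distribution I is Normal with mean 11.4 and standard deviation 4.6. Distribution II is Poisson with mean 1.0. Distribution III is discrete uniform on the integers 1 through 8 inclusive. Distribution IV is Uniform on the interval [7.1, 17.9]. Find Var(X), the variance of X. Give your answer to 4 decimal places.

28.0496

Per component, I: μ=11.4, E[X²]=151.12; II: μ=1, E[X²]=2; III: μ=4.5, E[X²]=25.5; IV: μ=12.5, E[X²]=165.97.
E[X] = 0.2·11.4 + 0.2·1 + 0.4·4.5 + 0.2·12.5 = 6.78.
E[X²] = 0.2·151.12 + 0.2·2 + 0.4·25.5 + 0.2·165.97 = 74.018.
Var(X) = E[X²] − (E[X])² = 74.018 − 45.9684 = 28.0496.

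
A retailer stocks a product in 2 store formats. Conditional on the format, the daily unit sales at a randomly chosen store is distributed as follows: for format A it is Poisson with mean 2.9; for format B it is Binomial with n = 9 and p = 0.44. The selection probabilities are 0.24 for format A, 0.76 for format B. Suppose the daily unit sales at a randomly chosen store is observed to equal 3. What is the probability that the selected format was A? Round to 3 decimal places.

Likelihoods P(X=3 | ·): A: 0.22366; B: 0.220681.
Posterior ∝ prior × likelihood. Numerator for A: 0.24·0.22366 = 0.0536785.
Normalizing constant: 0.24·0.22366 + 0.76·0.220681 = 0.221396.
P(A | observation) = 0.0536785 / 0.221396 = 0.242454.

0.242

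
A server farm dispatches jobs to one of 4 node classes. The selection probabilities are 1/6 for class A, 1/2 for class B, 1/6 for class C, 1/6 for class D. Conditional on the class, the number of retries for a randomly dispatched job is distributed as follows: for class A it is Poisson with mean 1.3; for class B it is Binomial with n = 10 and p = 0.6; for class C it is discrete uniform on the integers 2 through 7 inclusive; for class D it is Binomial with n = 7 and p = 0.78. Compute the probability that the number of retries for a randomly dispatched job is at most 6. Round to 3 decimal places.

Conditional on each class, P(X ≤ 6): A: 0.999596; B: 0.617719; C: 0.833333; D: 0.824344.
By total probability, P(X ≤ 6) = 0.166667·0.999596 + 0.5·0.617719 + 0.166667·0.833333 + 0.166667·0.824344 = 0.751739.

0.752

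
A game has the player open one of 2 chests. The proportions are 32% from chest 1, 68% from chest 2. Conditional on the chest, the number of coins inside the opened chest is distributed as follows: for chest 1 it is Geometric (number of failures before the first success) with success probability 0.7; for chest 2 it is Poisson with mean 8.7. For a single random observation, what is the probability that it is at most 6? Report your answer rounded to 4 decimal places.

Conditional on each chest, P(X ≤ 6): 1: 0.999781; 2: 0.235488.
By total probability, P(X ≤ 6) = 0.32·0.999781 + 0.68·0.235488 = 0.480062.

0.4801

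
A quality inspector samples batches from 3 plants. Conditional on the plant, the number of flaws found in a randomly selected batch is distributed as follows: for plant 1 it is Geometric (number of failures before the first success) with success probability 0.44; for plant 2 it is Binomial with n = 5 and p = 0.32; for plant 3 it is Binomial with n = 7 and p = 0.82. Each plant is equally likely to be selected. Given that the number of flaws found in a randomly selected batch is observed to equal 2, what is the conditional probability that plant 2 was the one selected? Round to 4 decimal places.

Likelihoods P(X=2 | ·): 1: 0.137984; 2: 0.321978; 3: 0.00266815.
Posterior ∝ prior × likelihood. Numerator for 2: 0.333333·0.321978 = 0.107326.
Normalizing constant: 0.333333·0.137984 + 0.333333·0.321978 + 0.333333·0.00266815 = 0.15421.
P(2 | observation) = 0.107326 / 0.15421 = 0.695973.

0.6960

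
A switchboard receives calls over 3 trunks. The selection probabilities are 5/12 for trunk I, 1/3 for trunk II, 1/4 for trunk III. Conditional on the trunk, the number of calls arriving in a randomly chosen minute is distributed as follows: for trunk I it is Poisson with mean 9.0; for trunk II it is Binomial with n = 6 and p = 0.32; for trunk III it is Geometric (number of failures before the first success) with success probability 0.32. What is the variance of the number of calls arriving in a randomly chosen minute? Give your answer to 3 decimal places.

17.734

Per component, I: μ=9, E[X²]=90; II: μ=1.92, E[X²]=4.992; III: μ=2.125, E[X²]=11.1562.
E[X] = 0.416667·9 + 0.333333·1.92 + 0.25·2.125 = 4.92125.
E[X²] = 0.416667·90 + 0.333333·4.992 + 0.25·11.1562 = 41.9531.
Var(X) = E[X²] − (E[X])² = 41.9531 − 24.2187 = 17.7344.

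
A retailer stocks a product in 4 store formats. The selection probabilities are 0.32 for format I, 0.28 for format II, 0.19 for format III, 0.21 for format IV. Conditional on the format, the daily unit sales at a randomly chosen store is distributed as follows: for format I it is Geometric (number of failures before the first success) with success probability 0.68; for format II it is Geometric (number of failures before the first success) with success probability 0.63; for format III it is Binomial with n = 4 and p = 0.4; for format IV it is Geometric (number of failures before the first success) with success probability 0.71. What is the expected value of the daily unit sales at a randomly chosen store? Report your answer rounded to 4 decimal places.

Component means — I: 0.470588; II: 0.587302; III: 1.6; IV: 0.408451.
E[X] = 0.32·0.470588 + 0.28·0.587302 + 0.19·1.6 + 0.21·0.408451 = 0.704807.

0.7048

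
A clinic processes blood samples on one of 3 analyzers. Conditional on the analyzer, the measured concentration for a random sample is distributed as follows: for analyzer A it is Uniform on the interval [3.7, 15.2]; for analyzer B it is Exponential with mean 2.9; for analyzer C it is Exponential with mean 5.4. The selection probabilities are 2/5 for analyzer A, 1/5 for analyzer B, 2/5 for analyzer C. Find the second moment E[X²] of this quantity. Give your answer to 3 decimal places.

66.821

For each component E[X²] = Var + (mean)², giving A: 100.323; B: 16.82; C: 58.32.
Overall E[X²] = 0.4·100.323 + 0.2·16.82 + 0.4·58.32 = 66.8213.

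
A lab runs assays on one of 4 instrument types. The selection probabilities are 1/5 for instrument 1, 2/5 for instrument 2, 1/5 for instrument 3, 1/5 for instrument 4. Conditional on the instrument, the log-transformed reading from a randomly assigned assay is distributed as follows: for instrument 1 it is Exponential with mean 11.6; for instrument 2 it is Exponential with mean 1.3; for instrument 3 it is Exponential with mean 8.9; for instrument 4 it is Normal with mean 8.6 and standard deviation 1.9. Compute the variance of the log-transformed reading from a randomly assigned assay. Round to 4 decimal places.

62.1784

Per component, 1: μ=11.6, E[X²]=269.12; 2: μ=1.3, E[X²]=3.38; 3: μ=8.9, E[X²]=158.42; 4: μ=8.6, E[X²]=77.57.
E[X] = 0.2·11.6 + 0.4·1.3 + 0.2·8.9 + 0.2·8.6 = 6.34.
E[X²] = 0.2·269.12 + 0.4·3.38 + 0.2·158.42 + 0.2·77.57 = 102.374.
Var(X) = E[X²] − (E[X])² = 102.374 − 40.1956 = 62.1784.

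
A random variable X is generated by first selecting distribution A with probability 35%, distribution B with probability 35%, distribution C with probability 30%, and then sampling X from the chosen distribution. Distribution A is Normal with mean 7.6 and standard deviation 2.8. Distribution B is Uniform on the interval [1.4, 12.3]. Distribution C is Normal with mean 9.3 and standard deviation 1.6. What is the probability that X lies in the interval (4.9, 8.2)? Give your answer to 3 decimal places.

Conditional on each component, P(4.9 < X < 8.2): A: 0.417387; B: 0.302752; C: 0.242904.
By total probability, P(4.9 < X < 8.2) = 0.35·0.417387 + 0.35·0.302752 + 0.3·0.242904 = 0.32492.

0.325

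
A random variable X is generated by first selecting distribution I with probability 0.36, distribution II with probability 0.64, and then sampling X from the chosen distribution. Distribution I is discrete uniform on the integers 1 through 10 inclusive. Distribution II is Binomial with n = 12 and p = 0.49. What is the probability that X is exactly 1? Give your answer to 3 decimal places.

0.038

Conditional on each component, P(X = 1): I: 0.1; II: 0.00356984.
By total probability, P(X = 1) = 0.36·0.1 + 0.64·0.00356984 = 0.0382847.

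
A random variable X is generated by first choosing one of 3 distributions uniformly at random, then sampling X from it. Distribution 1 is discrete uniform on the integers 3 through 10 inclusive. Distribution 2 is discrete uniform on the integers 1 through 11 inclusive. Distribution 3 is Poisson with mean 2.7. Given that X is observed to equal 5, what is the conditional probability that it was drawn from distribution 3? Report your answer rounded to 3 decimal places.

0.271

Likelihoods P(X=5 | ·): 1: 0.125; 2: 0.0909091; 3: 0.0803605.
Posterior ∝ prior × likelihood. Numerator for 3: 0.333333·0.0803605 = 0.0267868.
Normalizing constant: 0.333333·0.125 + 0.333333·0.0909091 + 0.333333·0.0803605 = 0.0987565.
P(3 | observation) = 0.0267868 / 0.0987565 = 0.271241.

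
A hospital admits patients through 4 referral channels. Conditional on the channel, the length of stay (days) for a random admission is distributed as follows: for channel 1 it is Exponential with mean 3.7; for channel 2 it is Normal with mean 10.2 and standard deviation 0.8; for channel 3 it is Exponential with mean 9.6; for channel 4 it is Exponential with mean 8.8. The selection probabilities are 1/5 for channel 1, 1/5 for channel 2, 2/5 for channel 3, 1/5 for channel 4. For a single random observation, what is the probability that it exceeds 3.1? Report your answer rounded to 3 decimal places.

0.717

Conditional on each channel, P(X > 3.1): 1: 0.432645; 2: 1; 3: 0.724034; 4: 0.703088.
By total probability, P(X > 3.1) = 0.2·0.432645 + 0.2·1 + 0.4·0.724034 + 0.2·0.703088 = 0.71676.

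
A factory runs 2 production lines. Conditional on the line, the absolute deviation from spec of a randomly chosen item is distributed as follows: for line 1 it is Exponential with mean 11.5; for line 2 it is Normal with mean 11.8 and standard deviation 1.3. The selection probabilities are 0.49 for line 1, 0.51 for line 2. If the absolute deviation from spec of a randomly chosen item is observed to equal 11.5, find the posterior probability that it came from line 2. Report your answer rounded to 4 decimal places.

0.9067

Likelihoods f(11.5 | ·): 1: 0.0319895; 2: 0.298815.
Posterior ∝ prior × likelihood. Numerator for 2: 0.51·0.298815 = 0.152396.
Normalizing constant: 0.49·0.0319895 + 0.51·0.298815 = 0.168071.
P(2 | observation) = 0.152396 / 0.168071 = 0.906736.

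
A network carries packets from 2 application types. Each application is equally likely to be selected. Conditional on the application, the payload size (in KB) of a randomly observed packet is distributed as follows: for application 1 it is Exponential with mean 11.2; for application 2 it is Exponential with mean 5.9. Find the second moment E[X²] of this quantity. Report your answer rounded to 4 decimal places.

160.2500

For each component E[X²] = Var + (mean)², giving 1: 250.88; 2: 69.62.
Overall E[X²] = 0.5·250.88 + 0.5·69.62 = 160.25.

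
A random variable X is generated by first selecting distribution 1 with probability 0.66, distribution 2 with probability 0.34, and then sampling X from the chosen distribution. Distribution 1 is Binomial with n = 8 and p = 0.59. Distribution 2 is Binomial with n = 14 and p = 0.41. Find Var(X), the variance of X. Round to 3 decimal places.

2.662

Per component, 1: μ=4.72, E[X²]=24.2136; 2: μ=5.74, E[X²]=36.3342.
E[X] = 0.66·4.72 + 0.34·5.74 = 5.0668.
E[X²] = 0.66·24.2136 + 0.34·36.3342 = 28.3346.
Var(X) = E[X²] − (E[X])² = 28.3346 − 25.6725 = 2.66214.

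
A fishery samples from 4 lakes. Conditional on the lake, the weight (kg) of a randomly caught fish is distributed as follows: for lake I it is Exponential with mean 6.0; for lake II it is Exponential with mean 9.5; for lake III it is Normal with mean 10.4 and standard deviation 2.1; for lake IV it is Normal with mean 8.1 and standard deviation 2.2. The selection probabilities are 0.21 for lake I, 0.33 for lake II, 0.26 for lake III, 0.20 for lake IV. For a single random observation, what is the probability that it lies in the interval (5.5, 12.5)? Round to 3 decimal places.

Conditional on each lake, P(5.5 < X < 12.5): I: 0.275335; II: 0.292226; III: 0.831529; IV: 0.858611.
By total probability, P(5.5 < X < 12.5) = 0.21·0.275335 + 0.33·0.292226 + 0.26·0.831529 + 0.2·0.858611 = 0.542175.

0.542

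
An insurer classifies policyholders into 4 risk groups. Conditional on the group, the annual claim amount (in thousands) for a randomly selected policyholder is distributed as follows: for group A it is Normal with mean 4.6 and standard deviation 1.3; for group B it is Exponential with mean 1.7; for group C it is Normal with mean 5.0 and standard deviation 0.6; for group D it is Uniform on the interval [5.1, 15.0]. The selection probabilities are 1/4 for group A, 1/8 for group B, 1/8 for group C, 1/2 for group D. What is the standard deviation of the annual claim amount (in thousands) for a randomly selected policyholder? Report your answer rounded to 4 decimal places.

3.8749

Per component, A: μ=4.6, E[X²]=22.85; B: μ=1.7, E[X²]=5.78; C: μ=5, E[X²]=25.36; D: μ=10.05, E[X²]=109.17.
E[X] = 0.25·4.6 + 0.125·1.7 + 0.125·5 + 0.5·10.05 = 7.0125.
E[X²] = 0.25·22.85 + 0.125·5.78 + 0.125·25.36 + 0.5·109.17 = 64.19.
Var(X) = E[X²] − (E[X])² = 64.19 − 49.1752 = 15.0148.
SD(X) = √15.0148 = 3.8749.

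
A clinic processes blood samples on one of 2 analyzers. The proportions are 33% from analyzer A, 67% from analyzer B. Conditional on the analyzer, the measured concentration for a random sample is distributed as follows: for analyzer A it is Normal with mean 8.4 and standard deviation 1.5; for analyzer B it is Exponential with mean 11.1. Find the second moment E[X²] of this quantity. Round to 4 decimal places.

189.1287

For each component E[X²] = Var + (mean)², giving A: 72.81; B: 246.42.
Overall E[X²] = 0.33·72.81 + 0.67·246.42 = 189.129.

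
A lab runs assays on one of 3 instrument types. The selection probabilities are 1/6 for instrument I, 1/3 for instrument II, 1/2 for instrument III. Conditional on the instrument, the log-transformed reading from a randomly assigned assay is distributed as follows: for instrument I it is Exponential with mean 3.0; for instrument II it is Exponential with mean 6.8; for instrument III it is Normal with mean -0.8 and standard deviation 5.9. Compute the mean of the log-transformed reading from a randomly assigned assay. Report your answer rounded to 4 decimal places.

2.3667

Component means — I: 3; II: 6.8; III: -0.8.
E[X] = 0.166667·3 + 0.333333·6.8 + 0.5·-0.8 = 2.36667.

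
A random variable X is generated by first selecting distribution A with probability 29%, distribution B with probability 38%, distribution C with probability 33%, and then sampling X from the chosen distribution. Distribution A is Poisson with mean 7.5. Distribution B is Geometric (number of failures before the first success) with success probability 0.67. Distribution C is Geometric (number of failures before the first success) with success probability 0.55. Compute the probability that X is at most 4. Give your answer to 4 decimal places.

0.7407

Conditional on each component, P(X ≤ 4): A: 0.132062; B: 0.996086; C: 0.981547.
By total probability, P(X ≤ 4) = 0.29·0.132062 + 0.38·0.996086 + 0.33·0.981547 = 0.740721.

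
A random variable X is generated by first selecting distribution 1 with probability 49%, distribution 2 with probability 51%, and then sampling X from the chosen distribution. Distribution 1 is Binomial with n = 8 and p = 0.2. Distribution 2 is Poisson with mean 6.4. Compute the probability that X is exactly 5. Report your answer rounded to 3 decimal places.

0.080

Conditional on each component, P(X = 5): 1: 0.00917504; 2: 0.148674.
By total probability, P(X = 5) = 0.49·0.00917504 + 0.51·0.148674 = 0.0803193.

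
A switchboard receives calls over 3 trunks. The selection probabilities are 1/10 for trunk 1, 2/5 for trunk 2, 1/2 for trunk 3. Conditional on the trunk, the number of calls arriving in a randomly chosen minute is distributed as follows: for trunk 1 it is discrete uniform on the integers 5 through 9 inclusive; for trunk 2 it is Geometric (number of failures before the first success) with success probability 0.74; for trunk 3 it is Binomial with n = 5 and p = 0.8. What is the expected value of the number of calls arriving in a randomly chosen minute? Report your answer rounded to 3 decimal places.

Component means — 1: 7; 2: 0.351351; 3: 4.
E[X] = 0.1·7 + 0.4·0.351351 + 0.5·4 = 2.84054.

2.841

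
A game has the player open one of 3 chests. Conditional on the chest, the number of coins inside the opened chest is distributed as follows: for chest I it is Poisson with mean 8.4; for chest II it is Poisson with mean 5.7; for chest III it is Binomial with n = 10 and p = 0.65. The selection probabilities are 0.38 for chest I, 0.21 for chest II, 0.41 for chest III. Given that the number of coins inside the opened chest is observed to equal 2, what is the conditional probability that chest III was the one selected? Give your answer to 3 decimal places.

0.108

Likelihoods P(X=2 | ·): I: 0.00793332; II: 0.0543552; III: 0.00428138.
Posterior ∝ prior × likelihood. Numerator for III: 0.41·0.00428138 = 0.00175537.
Normalizing constant: 0.38·0.00793332 + 0.21·0.0543552 + 0.41·0.00428138 = 0.0161846.
P(III | observation) = 0.00175537 / 0.0161846 = 0.108459.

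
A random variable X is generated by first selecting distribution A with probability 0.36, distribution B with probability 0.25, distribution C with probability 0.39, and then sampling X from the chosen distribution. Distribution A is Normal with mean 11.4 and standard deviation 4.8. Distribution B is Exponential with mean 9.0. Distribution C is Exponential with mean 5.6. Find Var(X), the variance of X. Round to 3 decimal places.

Per component, A: μ=11.4, E[X²]=153; B: μ=9, E[X²]=162; C: μ=5.6, E[X²]=62.72.
E[X] = 0.36·11.4 + 0.25·9 + 0.39·5.6 = 8.538.
E[X²] = 0.36·153 + 0.25·162 + 0.39·62.72 = 120.041.
Var(X) = E[X²] − (E[X])² = 120.041 − 72.8974 = 47.1434.

47.143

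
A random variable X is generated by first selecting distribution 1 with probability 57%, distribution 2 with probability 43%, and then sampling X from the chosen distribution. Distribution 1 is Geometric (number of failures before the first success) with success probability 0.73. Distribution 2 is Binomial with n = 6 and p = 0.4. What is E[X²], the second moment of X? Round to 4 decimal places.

For each component E[X²] = Var + (mean)², giving 1: 0.64346; 2: 7.2.
Overall E[X²] = 0.57·0.64346 + 0.43·7.2 = 3.46277.

3.4628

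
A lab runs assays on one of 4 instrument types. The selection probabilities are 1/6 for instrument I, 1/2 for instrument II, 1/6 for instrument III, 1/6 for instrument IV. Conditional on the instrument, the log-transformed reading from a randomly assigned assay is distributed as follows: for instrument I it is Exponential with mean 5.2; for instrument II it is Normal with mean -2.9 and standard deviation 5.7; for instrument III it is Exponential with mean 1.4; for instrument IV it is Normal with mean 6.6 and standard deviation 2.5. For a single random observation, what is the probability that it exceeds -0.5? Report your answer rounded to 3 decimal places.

0.668

Conditional on each instrument, P(X > -0.5): I: 1; II: 0.336858; III: 1; IV: 0.997744.
By total probability, P(X > -0.5) = 0.166667·1 + 0.5·0.336858 + 0.166667·1 + 0.166667·0.997744 = 0.668053.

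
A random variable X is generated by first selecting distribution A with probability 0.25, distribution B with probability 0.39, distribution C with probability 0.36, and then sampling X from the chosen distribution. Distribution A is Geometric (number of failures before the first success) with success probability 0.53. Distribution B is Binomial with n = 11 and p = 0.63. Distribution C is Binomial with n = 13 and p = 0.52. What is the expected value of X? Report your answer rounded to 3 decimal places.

5.358

Component means — A: 0.886792; B: 6.93; C: 6.76.
E[X] = 0.25·0.886792 + 0.39·6.93 + 0.36·6.76 = 5.358.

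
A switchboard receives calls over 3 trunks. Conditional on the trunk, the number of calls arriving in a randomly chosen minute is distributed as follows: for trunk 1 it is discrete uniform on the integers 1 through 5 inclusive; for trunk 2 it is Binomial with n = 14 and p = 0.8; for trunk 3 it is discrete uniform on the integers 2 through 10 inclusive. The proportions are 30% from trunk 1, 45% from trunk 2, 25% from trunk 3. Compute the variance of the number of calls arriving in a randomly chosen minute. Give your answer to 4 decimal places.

Per component, 1: μ=3, E[X²]=11; 2: μ=11.2, E[X²]=127.68; 3: μ=6, E[X²]=42.6667.
E[X] = 0.3·3 + 0.45·11.2 + 0.25·6 = 7.44.
E[X²] = 0.3·11 + 0.45·127.68 + 0.25·42.6667 = 71.4227.
Var(X) = E[X²] − (E[X])² = 71.4227 − 55.3536 = 16.0691.

16.0691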